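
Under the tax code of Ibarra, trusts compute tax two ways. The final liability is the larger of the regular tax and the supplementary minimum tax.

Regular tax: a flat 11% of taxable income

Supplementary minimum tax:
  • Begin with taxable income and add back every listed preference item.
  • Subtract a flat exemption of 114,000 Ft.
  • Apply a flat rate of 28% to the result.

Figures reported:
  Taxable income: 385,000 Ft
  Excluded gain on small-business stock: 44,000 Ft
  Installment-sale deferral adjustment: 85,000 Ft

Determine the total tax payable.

Regular tax:
  385,000 Ft × 11% = 42,350 Ft

Supplementary minimum tax:
  Adjusted income: 385,000 Ft + 44,000 Ft + 85,000 Ft = 514,000 Ft
  Less exemption 114,000 Ft → base 400,000 Ft
  400,000 Ft × 28% = 112,000 Ft

112,000 Ft > 42,350 Ft, so the supplementary minimum tax is the binding amount.

112,000 Ft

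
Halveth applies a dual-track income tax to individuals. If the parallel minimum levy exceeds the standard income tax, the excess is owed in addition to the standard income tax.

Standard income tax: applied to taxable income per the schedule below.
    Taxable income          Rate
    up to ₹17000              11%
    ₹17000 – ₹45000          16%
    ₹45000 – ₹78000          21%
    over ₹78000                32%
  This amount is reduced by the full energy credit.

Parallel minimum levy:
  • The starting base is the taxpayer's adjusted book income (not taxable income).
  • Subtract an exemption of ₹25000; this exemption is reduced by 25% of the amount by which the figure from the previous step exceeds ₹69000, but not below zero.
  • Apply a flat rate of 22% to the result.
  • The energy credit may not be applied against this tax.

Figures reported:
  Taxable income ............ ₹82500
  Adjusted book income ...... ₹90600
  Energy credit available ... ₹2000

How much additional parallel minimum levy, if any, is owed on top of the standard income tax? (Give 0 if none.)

₹2900

Standard income tax:
  ₹17000 × 11% = ₹1870
  ₹28000 × 16% = ₹4480
  ₹33000 × 21% = ₹6930
  ₹4500 × 32% = ₹1440
  → ₹14720
  Less energy credit ₹2000 → ₹12720

Parallel minimum levy:
  Base (adjusted book income): ₹90600
  Exemption: ₹25000 − 25% × (₹90600 − ₹69000) = ₹25000 − ₹5400 = ₹19600
  Base: ₹90600 − ₹19600 = ₹71000
  ₹71000 × 22% = ₹15620

Excess of parallel minimum levy over standard income tax: ₹15620 − ₹12720 = ₹2900.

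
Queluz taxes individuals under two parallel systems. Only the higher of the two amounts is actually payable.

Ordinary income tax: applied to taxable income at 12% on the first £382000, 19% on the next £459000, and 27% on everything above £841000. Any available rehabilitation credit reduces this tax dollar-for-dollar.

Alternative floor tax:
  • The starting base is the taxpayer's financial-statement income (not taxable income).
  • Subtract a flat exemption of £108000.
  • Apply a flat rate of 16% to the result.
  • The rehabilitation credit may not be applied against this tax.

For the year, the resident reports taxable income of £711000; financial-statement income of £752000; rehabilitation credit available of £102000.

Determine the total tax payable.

£103040

Ordinary income tax:
  £382000 × 12% = £45840
  £329000 × 19% = £62510
  → £108350
  Less rehabilitation credit £102000 → £6350

Alternative floor tax:
  Base (financial-statement income): £752000
  Less exemption £108000 → base £644000
  £644000 × 16% = £103040

£103040 > £6350, so the alternative floor tax is the binding amount.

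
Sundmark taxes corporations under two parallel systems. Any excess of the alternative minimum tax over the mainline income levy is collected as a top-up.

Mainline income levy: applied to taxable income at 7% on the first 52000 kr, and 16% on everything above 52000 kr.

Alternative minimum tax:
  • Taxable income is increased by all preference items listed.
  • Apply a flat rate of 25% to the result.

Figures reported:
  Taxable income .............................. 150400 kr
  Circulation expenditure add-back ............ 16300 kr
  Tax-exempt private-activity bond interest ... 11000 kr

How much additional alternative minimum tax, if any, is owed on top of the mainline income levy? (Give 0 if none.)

25041 kr

Mainline income levy:
  52000 kr × 7% = 3640 kr
  98400 kr × 16% = 15744 kr
  → 19384 kr

Alternative minimum tax:
  Adjusted income: 150400 kr + 16300 kr + 11000 kr = 177700 kr
  177700 kr × 25% = 44425 kr

Excess of alternative minimum tax over mainline income levy: 44425 kr − 19384 kr = 25041 kr.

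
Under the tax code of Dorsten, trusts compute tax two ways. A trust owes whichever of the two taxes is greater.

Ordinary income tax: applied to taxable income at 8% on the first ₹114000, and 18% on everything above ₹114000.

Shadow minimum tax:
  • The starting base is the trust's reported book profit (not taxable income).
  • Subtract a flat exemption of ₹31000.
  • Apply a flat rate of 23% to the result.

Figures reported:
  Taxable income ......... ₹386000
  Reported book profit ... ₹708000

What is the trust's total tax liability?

Ordinary income tax:
  ₹114000 × 8% = ₹9120
  ₹272000 × 18% = ₹48960
  → ₹58080

Shadow minimum tax:
  Base (reported book profit): ₹708000
  Less exemption ₹31000 → base ₹677000
  ₹677000 × 23% = ₹155710

₹155710 > ₹58080, so the shadow minimum tax is the binding amount.

₹155710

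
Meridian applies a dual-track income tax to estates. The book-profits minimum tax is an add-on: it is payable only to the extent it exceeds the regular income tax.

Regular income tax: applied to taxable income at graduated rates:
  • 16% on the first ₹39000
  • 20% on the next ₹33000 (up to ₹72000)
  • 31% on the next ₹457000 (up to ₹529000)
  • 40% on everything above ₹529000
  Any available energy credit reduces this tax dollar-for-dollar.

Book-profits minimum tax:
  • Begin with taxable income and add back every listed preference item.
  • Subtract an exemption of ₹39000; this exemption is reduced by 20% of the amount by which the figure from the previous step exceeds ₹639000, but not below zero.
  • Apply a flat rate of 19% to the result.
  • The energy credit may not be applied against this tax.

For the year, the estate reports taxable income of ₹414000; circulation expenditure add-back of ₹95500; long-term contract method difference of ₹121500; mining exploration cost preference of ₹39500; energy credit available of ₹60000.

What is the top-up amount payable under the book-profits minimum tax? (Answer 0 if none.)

₹62322

Book-profits minimum tax:
  Adjusted income: ₹414000 + ₹95500 + ₹121500 + ₹39500 = ₹670500
  Exemption: ₹39000 − 20% × (₹670500 − ₹639000) = ₹39000 − ₹6300 = ₹32700
  Base: ₹670500 − ₹32700 = ₹637800
  ₹637800 × 19% = ₹121182

Regular income tax:
  ₹39000 × 16% = ₹6240
  ₹33000 × 20% = ₹6600
  ₹342000 × 31% = ₹106020
  → ₹118860
  Less energy credit ₹60000 → ₹58860

Excess of book-profits minimum tax over regular income tax: ₹121182 − ₹58860 = ₹62322.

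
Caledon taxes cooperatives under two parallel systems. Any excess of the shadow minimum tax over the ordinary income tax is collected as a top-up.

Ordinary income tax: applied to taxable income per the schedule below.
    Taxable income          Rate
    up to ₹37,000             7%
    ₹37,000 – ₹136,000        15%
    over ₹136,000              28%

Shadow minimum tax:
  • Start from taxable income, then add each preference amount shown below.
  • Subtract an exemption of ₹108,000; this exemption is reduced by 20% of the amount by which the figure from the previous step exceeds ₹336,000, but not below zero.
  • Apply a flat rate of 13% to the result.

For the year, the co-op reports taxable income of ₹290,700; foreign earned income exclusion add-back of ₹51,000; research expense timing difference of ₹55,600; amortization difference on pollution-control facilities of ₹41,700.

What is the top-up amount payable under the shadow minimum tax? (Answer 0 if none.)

₹0

Shadow minimum tax:
  Adjusted income: ₹290,700 + ₹51,000 + ₹55,600 + ₹41,700 = ₹439,000
  Exemption: ₹108,000 − 20% × (₹439,000 − ₹336,000) = ₹108,000 − ₹20,600 = ₹87,400
  Base: ₹439,000 − ₹87,400 = ₹351,600
  ₹351,600 × 13% = ₹45,708

Ordinary income tax:
  ₹37,000 × 7% = ₹2,590
  ₹99,000 × 15% = ₹14,850
  ₹154,700 × 28% = ₹43,316
  → ₹60,756

₹45,708 ≤ ₹60,756, so no add-on is due.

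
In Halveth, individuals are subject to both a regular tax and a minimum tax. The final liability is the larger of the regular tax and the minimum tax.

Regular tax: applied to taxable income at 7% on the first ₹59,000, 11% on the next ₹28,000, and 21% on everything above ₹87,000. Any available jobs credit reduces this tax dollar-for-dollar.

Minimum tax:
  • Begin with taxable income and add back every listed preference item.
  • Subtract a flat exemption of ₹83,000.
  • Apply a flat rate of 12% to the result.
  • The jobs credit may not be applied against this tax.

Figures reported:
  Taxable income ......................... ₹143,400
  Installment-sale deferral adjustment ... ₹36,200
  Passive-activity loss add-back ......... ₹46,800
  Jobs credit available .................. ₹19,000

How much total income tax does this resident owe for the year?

₹17,208

Regular tax:
  ₹59,000 × 7% = ₹4,130
  ₹28,000 × 11% = ₹3,080
  ₹56,400 × 21% = ₹11,844
  → ₹19,054
  Less jobs credit ₹19,000 → ₹54

Minimum tax:
  Adjusted income: ₹143,400 + ₹36,200 + ₹46,800 = ₹226,400
  Less exemption ₹83,000 → base ₹143,400
  ₹143,400 × 12% = ₹17,208

₹17,208 > ₹54, so the minimum tax is the binding amount.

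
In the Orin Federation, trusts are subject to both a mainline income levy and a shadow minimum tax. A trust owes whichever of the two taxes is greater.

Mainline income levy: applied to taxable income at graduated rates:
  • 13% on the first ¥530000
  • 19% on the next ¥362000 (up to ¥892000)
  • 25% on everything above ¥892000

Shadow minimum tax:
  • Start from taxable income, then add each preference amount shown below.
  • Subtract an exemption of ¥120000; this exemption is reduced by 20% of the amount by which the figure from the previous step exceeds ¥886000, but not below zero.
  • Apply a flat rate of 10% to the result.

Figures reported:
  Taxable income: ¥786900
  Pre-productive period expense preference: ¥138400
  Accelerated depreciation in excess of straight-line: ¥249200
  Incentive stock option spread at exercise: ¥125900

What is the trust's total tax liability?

Mainline income levy:
  ¥530000 × 13% = ¥68900
  ¥256900 × 19% = ¥48811
  → ¥117711

Shadow minimum tax:
  Adjusted income: ¥786900 + ¥138400 + ¥249200 + ¥125900 = ¥1300400
  Exemption: ¥120000 − 20% × (¥1300400 − ¥886000) = ¥120000 − ¥82880 = ¥37120
  Base: ¥1300400 − ¥37120 = ¥1263280
  ¥1263280 × 10% = ¥126328

¥126328 > ¥117711, so the shadow minimum tax is the binding amount.

¥126328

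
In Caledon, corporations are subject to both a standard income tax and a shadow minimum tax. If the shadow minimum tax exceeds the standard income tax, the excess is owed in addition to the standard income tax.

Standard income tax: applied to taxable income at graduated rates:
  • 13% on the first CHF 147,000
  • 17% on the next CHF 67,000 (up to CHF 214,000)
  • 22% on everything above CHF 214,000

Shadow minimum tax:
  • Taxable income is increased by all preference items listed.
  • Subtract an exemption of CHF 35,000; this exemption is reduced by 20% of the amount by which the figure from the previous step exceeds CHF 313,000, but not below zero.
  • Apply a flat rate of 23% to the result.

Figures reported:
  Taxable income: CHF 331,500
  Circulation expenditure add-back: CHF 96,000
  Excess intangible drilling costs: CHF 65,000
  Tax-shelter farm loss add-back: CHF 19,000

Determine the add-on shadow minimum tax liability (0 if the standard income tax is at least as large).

Standard income tax:
  CHF 147,000 × 13% = CHF 19,110
  CHF 67,000 × 17% = CHF 11,390
  CHF 117,500 × 22% = CHF 25,850
  → CHF 56,350

Shadow minimum tax:
  Adjusted income: CHF 331,500 + CHF 96,000 + CHF 65,000 + CHF 19,000 = CHF 511,500
  Exemption: 20% × (CHF 511,500 − CHF 313,000) = CHF 39,700 ≥ CHF 35,000, so the exemption is fully phased out
  Base: CHF 511,500 − CHF 0 = CHF 511,500
  CHF 511,500 × 23% = CHF 117,645

Excess of shadow minimum tax over standard income tax: CHF 117,645 − CHF 56,350 = CHF 61,295.

CHF 61,295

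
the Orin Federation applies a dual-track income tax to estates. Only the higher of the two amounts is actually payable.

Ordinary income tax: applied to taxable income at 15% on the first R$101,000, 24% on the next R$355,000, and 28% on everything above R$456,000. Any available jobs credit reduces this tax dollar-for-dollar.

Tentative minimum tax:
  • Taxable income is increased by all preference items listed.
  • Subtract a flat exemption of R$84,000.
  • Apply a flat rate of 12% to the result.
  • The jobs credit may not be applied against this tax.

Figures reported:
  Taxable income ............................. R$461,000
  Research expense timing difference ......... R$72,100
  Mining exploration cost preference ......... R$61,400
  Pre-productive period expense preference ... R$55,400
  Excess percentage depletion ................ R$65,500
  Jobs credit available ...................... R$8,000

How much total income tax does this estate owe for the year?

R$93,750

Tentative minimum tax:
  Adjusted income: R$461,000 + R$72,100 + R$61,400 + R$55,400 + R$65,500 = R$715,400
  Less exemption R$84,000 → base R$631,400
  R$631,400 × 12% = R$75,768

Ordinary income tax:
  R$101,000 × 15% = R$15,150
  R$355,000 × 24% = R$85,200
  R$5,000 × 28% = R$1,400
  → R$101,750
  Less jobs credit R$8,000 → R$93,750

R$93,750 > R$75,768, so the ordinary income tax governs.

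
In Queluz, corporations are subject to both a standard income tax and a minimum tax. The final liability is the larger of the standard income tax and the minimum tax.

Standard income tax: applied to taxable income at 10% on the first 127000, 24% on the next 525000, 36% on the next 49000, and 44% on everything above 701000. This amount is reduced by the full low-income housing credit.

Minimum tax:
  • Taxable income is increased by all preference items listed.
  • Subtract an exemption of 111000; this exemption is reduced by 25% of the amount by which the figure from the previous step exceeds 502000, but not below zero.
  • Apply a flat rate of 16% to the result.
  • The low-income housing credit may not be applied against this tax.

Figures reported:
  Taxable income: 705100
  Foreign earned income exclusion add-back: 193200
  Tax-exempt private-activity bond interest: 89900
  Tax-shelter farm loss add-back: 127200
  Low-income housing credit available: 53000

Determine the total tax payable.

178464

Minimum tax:
  Adjusted income: 705100 + 193200 + 89900 + 127200 = 1115400
  Exemption: 25% × (1115400 − 502000) = 153350 ≥ 111000, so the exemption is fully phased out
  Base: 1115400 − 0 = 1115400
  1115400 × 16% = 178464

Standard income tax:
  127000 × 10% = 12700
  525000 × 24% = 126000
  49000 × 36% = 17640
  4100 × 44% = 1804
  → 158144
  Less low-income housing credit 53000 → 105144

178464 > 105144, so the minimum tax is the binding amount.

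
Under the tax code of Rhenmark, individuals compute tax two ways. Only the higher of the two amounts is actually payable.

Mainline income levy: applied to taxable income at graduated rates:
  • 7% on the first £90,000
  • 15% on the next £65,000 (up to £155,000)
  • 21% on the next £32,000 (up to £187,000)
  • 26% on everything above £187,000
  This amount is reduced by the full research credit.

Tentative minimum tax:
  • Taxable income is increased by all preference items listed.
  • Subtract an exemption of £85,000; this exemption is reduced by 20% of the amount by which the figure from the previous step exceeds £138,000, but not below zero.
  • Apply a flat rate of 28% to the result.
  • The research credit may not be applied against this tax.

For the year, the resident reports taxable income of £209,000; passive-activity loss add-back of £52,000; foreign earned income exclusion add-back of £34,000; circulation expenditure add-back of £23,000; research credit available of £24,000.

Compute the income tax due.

Tentative minimum tax:
  Adjusted income: £209,000 + £52,000 + £34,000 + £23,000 = £318,000
  Exemption: £85,000 − 20% × (£318,000 − £138,000) = £85,000 − £36,000 = £49,000
  Base: £318,000 − £49,000 = £269,000
  £269,000 × 28% = £75,320

Mainline income levy:
  £90,000 × 7% = £6,300
  £65,000 × 15% = £9,750
  £32,000 × 21% = £6,720
  £22,000 × 26% = £5,720
  → £28,490
  Less research credit £24,000 → £4,490

£75,320 > £4,490, so the tentative minimum tax is the binding amount.

£75,320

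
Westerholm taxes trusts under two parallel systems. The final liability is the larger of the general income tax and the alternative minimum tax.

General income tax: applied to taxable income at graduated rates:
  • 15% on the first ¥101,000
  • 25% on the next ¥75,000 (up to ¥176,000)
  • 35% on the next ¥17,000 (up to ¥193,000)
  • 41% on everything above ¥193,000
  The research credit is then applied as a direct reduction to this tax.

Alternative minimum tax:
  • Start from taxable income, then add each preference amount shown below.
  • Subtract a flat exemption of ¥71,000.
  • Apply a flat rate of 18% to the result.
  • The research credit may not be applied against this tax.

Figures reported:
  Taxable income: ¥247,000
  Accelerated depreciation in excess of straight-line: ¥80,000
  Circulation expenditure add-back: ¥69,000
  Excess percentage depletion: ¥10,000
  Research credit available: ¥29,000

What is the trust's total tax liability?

General income tax:
  ¥101,000 × 15% = ¥15,150
  ¥75,000 × 25% = ¥18,750
  ¥17,000 × 35% = ¥5,950
  ¥54,000 × 41% = ¥22,140
  → ¥61,990
  Less research credit ¥29,000 → ¥32,990

Alternative minimum tax:
  Adjusted income: ¥247,000 + ¥80,000 + ¥69,000 + ¥10,000 = ¥406,000
  Less exemption ¥71,000 → base ¥335,000
  ¥335,000 × 18% = ¥60,300

¥60,300 > ¥32,990, so the alternative minimum tax is the binding amount.

¥60,300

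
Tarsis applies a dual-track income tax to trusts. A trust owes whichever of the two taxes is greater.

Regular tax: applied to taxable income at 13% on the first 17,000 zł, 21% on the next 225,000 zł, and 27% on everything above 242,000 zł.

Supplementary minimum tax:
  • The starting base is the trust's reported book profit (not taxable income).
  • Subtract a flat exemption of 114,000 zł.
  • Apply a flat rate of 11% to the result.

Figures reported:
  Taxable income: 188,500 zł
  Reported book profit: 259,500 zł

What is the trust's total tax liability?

Supplementary minimum tax:
  Base (reported book profit): 259,500 zł
  Less exemption 114,000 zł → base 145,500 zł
  145,500 zł × 11% = 16,005 zł

Regular tax:
  17,000 zł × 13% = 2,210 zł
  171,500 zł × 21% = 36,015 zł
  → 38,225 zł

38,225 zł > 16,005 zł, so the regular tax governs.

38,225 zł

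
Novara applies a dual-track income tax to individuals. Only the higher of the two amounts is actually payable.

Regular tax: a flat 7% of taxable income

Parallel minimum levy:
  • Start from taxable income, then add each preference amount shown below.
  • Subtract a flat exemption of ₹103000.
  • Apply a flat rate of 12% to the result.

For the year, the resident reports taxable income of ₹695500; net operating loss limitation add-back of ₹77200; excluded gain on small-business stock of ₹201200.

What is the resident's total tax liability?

₹104508

Parallel minimum levy:
  Adjusted income: ₹695500 + ₹77200 + ₹201200 = ₹973900
  Less exemption ₹103000 → base ₹870900
  ₹870900 × 12% = ₹104508

Regular tax:
  ₹695500 × 7% = ₹48685

₹104508 > ₹48685, so the parallel minimum levy is the binding amount.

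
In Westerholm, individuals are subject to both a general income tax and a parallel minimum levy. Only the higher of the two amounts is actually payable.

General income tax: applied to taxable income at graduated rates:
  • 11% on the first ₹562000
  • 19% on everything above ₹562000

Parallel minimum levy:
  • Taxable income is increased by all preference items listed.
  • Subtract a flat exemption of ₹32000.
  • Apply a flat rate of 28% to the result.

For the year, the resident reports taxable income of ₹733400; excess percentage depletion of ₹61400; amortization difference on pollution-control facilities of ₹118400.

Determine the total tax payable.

Parallel minimum levy:
  Adjusted income: ₹733400 + ₹61400 + ₹118400 = ₹913200
  Less exemption ₹32000 → base ₹881200
  ₹881200 × 28% = ₹246736

General income tax:
  ₹562000 × 11% = ₹61820
  ₹171400 × 19% = ₹32566
  → ₹94386

₹246736 > ₹94386, so the parallel minimum levy is the binding amount.

₹246736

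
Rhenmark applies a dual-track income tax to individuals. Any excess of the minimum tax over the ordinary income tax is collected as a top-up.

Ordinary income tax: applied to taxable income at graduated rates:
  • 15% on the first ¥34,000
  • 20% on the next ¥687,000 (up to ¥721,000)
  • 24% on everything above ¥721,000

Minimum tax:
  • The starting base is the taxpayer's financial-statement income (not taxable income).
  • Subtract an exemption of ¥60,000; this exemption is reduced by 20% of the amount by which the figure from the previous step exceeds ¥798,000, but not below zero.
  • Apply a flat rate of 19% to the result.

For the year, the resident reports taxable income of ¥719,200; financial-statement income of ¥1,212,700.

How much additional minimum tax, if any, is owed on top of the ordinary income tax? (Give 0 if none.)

Minimum tax:
  Base (financial-statement income): ¥1,212,700
  Exemption: 20% × (¥1,212,700 − ¥798,000) = ¥82,940 ≥ ¥60,000, so the exemption is fully phased out
  Base: ¥1,212,700 − ¥0 = ¥1,212,700
  ¥1,212,700 × 19% = ¥230,413

Ordinary income tax:
  ¥34,000 × 15% = ¥5,100
  ¥685,200 × 20% = ¥137,040
  → ¥142,140

Excess of minimum tax over ordinary income tax: ¥230,413 − ¥142,140 = ¥88,273.

¥88,273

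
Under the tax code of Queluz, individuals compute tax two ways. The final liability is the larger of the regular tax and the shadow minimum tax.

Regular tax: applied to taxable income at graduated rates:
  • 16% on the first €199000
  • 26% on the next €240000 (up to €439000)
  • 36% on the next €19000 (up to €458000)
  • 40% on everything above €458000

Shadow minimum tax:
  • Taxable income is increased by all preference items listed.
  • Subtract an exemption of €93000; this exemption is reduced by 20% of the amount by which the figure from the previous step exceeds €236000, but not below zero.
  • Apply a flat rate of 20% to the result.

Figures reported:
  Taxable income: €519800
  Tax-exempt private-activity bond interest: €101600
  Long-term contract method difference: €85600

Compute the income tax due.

€141400

Regular tax:
  €199000 × 16% = €31840
  €240000 × 26% = €62400
  €19000 × 36% = €6840
  €61800 × 40% = €24720
  → €125800

Shadow minimum tax:
  Adjusted income: €519800 + €101600 + €85600 = €707000
  Exemption: 20% × (€707000 − €236000) = €94200 ≥ €93000, so the exemption is fully phased out
  Base: €707000 − €0 = €707000
  €707000 × 20% = €141400

€141400 > €125800, so the shadow minimum tax is the binding amount.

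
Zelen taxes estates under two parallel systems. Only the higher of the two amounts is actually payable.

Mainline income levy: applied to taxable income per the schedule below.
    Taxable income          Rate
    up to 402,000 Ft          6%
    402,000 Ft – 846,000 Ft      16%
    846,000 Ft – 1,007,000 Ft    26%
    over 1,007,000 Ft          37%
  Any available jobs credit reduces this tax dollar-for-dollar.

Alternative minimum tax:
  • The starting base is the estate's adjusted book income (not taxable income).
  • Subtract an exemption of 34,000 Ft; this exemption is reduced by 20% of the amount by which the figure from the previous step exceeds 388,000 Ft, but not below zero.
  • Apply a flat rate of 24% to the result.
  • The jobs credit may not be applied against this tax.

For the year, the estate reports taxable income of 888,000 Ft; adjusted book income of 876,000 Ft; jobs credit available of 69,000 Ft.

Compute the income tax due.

Mainline income levy:
  402,000 Ft × 6% = 24,120 Ft
  444,000 Ft × 16% = 71,040 Ft
  42,000 Ft × 26% = 10,920 Ft
  → 106,080 Ft
  Less jobs credit 69,000 Ft → 37,080 Ft

Alternative minimum tax:
  Base (adjusted book income): 876,000 Ft
  Exemption: 20% × (876,000 Ft − 388,000 Ft) = 97,600 Ft ≥ 34,000 Ft, so the exemption is fully phased out
  Base: 876,000 Ft − 0 Ft = 876,000 Ft
  876,000 Ft × 24% = 210,240 Ft

210,240 Ft > 37,080 Ft, so the alternative minimum tax is the binding amount.

210,240 Ft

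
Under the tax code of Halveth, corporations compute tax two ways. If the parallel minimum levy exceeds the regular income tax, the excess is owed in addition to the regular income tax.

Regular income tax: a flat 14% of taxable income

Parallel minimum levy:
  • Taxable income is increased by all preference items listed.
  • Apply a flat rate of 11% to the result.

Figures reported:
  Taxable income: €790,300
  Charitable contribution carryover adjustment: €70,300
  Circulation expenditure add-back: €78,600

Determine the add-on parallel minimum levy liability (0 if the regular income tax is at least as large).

€0

Parallel minimum levy:
  Adjusted income: €790,300 + €70,300 + €78,600 = €939,200
  €939,200 × 11% = €103,312

Regular income tax:
  €790,300 × 14% = €110,642

€103,312 ≤ €110,642, so no add-on is due.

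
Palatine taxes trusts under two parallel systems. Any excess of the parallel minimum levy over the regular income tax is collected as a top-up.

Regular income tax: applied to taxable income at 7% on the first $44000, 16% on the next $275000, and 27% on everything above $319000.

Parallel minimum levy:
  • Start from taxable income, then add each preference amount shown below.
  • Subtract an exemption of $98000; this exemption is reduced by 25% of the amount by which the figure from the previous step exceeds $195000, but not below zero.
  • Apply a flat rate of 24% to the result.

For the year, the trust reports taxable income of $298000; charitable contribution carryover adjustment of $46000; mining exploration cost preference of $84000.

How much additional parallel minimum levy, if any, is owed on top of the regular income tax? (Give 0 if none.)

Parallel minimum levy:
  Adjusted income: $298000 + $46000 + $84000 = $428000
  Exemption: $98000 − 25% × ($428000 − $195000) = $98000 − $58250 = $39750
  Base: $428000 − $39750 = $388250
  $388250 × 24% = $93180

Regular income tax:
  $44000 × 7% = $3080
  $254000 × 16% = $40640
  → $43720

Excess of parallel minimum levy over regular income tax: $93180 − $43720 = $49460.

$49460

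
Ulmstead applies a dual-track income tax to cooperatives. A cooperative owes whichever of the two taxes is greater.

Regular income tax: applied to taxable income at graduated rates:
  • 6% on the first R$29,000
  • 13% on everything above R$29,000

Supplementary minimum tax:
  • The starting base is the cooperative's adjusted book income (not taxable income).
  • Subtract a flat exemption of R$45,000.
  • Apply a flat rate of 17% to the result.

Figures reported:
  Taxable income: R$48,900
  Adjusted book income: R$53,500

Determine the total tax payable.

R$4,327

Regular income tax:
  R$29,000 × 6% = R$1,740
  R$19,900 × 13% = R$2,587
  → R$4,327

Supplementary minimum tax:
  Base (adjusted book income): R$53,500
  Less exemption R$45,000 → base R$8,500
  R$8,500 × 17% = R$1,445

R$4,327 > R$1,445, so the regular income tax governs.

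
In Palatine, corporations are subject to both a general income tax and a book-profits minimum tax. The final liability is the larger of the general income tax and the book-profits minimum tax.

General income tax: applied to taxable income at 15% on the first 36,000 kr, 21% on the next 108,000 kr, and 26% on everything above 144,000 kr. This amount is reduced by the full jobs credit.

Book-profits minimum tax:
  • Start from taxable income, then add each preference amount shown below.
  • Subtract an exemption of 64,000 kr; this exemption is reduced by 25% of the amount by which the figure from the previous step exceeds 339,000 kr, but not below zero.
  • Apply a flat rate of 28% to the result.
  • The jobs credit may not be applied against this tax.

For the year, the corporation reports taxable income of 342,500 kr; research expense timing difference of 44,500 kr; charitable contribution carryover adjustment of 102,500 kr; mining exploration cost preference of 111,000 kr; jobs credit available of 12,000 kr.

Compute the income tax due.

168,140 kr

General income tax:
  36,000 kr × 15% = 5,400 kr
  108,000 kr × 21% = 22,680 kr
  198,500 kr × 26% = 51,610 kr
  → 79,690 kr
  Less jobs credit 12,000 kr → 67,690 kr

Book-profits minimum tax:
  Adjusted income: 342,500 kr + 44,500 kr + 102,500 kr + 111,000 kr = 600,500 kr
  Exemption: 25% × (600,500 kr − 339,000 kr) = 65,375 kr ≥ 64,000 kr, so the exemption is fully phased out
  Base: 600,500 kr − 0 kr = 600,500 kr
  600,500 kr × 28% = 168,140 kr

168,140 kr > 67,690 kr, so the book-profits minimum tax is the binding amount.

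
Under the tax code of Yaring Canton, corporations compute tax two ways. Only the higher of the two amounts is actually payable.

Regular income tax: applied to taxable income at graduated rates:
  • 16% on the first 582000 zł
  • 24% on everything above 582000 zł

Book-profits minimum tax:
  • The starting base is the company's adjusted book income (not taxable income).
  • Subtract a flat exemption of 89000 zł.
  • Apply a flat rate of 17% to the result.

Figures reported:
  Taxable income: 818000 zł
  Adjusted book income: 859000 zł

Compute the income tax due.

Regular income tax:
  582000 zł × 16% = 93120 zł
  236000 zł × 24% = 56640 zł
  → 149760 zł

Book-profits minimum tax:
  Base (adjusted book income): 859000 zł
  Less exemption 89000 zł → base 770000 zł
  770000 zł × 17% = 130900 zł

149760 zł > 130900 zł, so the regular income tax governs.

149760 zł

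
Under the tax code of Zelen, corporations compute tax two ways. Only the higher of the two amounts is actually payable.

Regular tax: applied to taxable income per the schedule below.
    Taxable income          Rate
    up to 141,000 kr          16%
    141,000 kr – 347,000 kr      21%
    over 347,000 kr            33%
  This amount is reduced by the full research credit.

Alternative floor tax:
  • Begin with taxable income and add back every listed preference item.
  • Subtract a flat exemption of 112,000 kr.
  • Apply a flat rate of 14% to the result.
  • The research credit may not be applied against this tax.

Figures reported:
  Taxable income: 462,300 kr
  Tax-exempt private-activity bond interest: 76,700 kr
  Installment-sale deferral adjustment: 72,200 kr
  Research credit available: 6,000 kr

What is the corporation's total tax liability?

97,869 kr

Regular tax:
  141,000 kr × 16% = 22,560 kr
  206,000 kr × 21% = 43,260 kr
  115,300 kr × 33% = 38,049 kr
  → 103,869 kr
  Less research credit 6,000 kr → 97,869 kr

Alternative floor tax:
  Adjusted income: 462,300 kr + 76,700 kr + 72,200 kr = 611,200 kr
  Less exemption 112,000 kr → base 499,200 kr
  499,200 kr × 14% = 69,888 kr

97,869 kr > 69,888 kr, so the regular tax governs.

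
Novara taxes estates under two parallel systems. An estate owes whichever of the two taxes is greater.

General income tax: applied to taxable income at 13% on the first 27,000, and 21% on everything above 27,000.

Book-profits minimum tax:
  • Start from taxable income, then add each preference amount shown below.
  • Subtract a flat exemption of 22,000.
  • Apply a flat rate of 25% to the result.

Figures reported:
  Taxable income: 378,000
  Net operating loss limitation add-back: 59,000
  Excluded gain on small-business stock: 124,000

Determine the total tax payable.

134,750

Book-profits minimum tax:
  Adjusted income: 378,000 + 59,000 + 124,000 = 561,000
  Less exemption 22,000 → base 539,000
  539,000 × 25% = 134,750

General income tax:
  27,000 × 13% = 3,510
  351,000 × 21% = 73,710
  → 77,220

134,750 > 77,220, so the book-profits minimum tax is the binding amount.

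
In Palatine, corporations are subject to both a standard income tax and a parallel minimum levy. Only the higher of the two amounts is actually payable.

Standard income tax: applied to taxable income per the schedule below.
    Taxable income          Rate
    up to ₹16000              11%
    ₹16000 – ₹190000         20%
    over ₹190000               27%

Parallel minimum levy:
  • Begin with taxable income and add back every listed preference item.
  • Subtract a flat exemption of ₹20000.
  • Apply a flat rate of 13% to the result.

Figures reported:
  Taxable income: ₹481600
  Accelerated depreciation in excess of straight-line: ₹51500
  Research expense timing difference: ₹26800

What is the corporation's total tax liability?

Standard income tax:
  ₹16000 × 11% = ₹1760
  ₹174000 × 20% = ₹34800
  ₹291600 × 27% = ₹78732
  → ₹115292

Parallel minimum levy:
  Adjusted income: ₹481600 + ₹51500 + ₹26800 = ₹559900
  Less exemption ₹20000 → base ₹539900
  ₹539900 × 13% = ₹70187

₹115292 > ₹70187, so the standard income tax governs.

₹115292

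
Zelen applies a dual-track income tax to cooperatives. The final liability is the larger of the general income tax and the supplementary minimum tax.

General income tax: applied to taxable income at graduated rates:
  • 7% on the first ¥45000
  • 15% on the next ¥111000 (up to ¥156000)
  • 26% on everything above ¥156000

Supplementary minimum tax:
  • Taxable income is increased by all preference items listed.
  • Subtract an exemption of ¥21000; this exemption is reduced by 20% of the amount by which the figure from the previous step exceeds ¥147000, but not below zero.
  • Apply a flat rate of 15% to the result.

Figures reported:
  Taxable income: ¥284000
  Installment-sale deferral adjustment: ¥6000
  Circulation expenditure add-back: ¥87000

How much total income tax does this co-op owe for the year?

Supplementary minimum tax:
  Adjusted income: ¥284000 + ¥6000 + ¥87000 = ¥377000
  Exemption: 20% × (¥377000 − ¥147000) = ¥46000 ≥ ¥21000, so the exemption is fully phased out
  Base: ¥377000 − ¥0 = ¥377000
  ¥377000 × 15% = ¥56550

General income tax:
  ¥45000 × 7% = ¥3150
  ¥111000 × 15% = ¥16650
  ¥128000 × 26% = ¥33280
  → ¥53080

¥56550 > ¥53080, so the supplementary minimum tax is the binding amount.

¥56550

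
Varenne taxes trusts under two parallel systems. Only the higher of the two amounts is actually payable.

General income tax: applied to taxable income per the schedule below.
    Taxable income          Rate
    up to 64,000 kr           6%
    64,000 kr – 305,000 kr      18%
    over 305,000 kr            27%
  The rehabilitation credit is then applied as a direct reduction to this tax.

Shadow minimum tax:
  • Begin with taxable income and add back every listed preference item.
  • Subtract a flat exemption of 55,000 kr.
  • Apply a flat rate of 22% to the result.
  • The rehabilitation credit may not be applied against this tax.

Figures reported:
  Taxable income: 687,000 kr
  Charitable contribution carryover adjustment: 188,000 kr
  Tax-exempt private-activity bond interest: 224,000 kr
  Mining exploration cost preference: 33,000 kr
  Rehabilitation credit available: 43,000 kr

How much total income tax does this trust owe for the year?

Shadow minimum tax:
  Adjusted income: 687,000 kr + 188,000 kr + 224,000 kr + 33,000 kr = 1,132,000 kr
  Less exemption 55,000 kr → base 1,077,000 kr
  1,077,000 kr × 22% = 236,940 kr

General income tax:
  64,000 kr × 6% = 3,840 kr
  241,000 kr × 18% = 43,380 kr
  382,000 kr × 27% = 103,140 kr
  → 150,360 kr
  Less rehabilitation credit 43,000 kr → 107,360 kr

236,940 kr > 107,360 kr, so the shadow minimum tax is the binding amount.

236,940 kr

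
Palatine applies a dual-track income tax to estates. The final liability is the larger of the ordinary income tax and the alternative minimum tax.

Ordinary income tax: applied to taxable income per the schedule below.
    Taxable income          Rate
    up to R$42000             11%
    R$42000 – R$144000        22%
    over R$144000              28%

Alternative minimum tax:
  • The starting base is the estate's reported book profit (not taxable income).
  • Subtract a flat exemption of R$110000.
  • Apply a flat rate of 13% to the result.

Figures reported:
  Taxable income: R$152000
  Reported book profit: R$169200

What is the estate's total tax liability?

Alternative minimum tax:
  Base (reported book profit): R$169200
  Less exemption R$110000 → base R$59200
  R$59200 × 13% = R$7696

Ordinary income tax:
  R$42000 × 11% = R$4620
  R$102000 × 22% = R$22440
  R$8000 × 28% = R$2240
  → R$29300

R$29300 > R$7696, so the ordinary income tax governs.

R$29300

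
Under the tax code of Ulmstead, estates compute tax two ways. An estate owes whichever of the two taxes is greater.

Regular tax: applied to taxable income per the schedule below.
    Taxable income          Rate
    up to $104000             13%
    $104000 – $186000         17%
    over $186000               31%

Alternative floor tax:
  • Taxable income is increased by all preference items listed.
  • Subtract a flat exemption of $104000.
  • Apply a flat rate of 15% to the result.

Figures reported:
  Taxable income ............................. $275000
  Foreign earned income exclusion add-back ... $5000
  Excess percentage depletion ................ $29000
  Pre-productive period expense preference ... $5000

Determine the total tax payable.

$55050

Regular tax:
  $104000 × 13% = $13520
  $82000 × 17% = $13940
  $89000 × 31% = $27590
  → $55050

Alternative floor tax:
  Adjusted income: $275000 + $5000 + $29000 + $5000 = $314000
  Less exemption $104000 → base $210000
  $210000 × 15% = $31500

$55050 > $31500, so the regular tax governs.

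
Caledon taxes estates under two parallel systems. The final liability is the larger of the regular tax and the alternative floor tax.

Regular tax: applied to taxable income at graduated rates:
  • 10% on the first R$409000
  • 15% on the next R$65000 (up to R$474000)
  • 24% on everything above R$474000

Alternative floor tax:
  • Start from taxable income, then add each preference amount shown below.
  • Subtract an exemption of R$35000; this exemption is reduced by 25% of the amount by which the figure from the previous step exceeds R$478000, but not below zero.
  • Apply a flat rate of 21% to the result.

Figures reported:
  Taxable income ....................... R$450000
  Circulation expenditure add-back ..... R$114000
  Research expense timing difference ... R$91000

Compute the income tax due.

Alternative floor tax:
  Adjusted income: R$450000 + R$114000 + R$91000 = R$655000
  Exemption: 25% × (R$655000 − R$478000) = R$44250 ≥ R$35000, so the exemption is fully phased out
  Base: R$655000 − R$0 = R$655000
  R$655000 × 21% = R$137550

Regular tax:
  R$409000 × 10% = R$40900
  R$41000 × 15% = R$6150
  → R$47050

R$137550 > R$47050, so the alternative floor tax is the binding amount.

R$137550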